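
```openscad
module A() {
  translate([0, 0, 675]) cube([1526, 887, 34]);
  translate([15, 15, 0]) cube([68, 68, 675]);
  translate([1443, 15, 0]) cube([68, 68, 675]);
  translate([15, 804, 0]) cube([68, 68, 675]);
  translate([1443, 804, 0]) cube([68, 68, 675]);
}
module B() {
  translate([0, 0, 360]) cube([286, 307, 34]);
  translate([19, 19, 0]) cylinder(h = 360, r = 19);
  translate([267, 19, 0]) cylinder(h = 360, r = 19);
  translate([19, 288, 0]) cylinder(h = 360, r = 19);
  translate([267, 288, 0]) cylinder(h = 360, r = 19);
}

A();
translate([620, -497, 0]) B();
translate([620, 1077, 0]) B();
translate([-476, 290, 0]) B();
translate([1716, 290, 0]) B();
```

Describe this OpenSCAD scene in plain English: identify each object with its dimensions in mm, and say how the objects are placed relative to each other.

A is a rectangular dining table. The top is 1526×887×34 mm with its upper surface at z = 709 mm. It stands on four 68×68 mm square legs, each inset 15 mm from the nearest pair of top edges, running from the floor to the underside of the top.

B is a simple wooden stool: a rectangular seat 286 mm (x) by 307 mm (y), 34 mm thick, top face at z = 394 mm, on four round legs, each 38 mm in diameter. The legs rest on z = 0, each leg's axis is inset half a diameter from the nearest pair of seat edges (so the leg's bounding box is flush with the corner).

Four stools sit around the table at the −y, +y, −x, +x sides.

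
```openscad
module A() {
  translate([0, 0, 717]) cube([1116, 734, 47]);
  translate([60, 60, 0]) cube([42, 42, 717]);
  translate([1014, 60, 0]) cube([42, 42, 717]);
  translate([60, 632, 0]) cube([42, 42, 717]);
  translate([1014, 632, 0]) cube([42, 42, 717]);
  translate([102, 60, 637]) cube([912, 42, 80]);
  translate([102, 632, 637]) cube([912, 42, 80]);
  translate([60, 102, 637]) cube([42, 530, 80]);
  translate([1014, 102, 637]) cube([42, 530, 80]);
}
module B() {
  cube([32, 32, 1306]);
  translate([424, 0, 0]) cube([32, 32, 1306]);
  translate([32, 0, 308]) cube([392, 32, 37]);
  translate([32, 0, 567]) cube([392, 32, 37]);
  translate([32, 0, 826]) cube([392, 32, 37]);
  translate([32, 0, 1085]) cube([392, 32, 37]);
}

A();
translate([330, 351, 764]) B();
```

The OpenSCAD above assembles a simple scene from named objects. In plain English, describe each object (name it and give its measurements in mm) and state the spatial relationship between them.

A is a rectangular dining table. The top is 1116×734×47 mm with its upper surface at z = 764 mm. It stands on four 42×42 mm square legs, each inset 60 mm from the nearest pair of top edges, running from the floor to the underside of the top. Four apron rails, 42 mm thick and 80 mm tall, run between adjacent legs with their top edges flush with the underside of the top and their outer faces flush with the legs' outer faces.

B is a straight ladder. Two 32×32 mm vertical rails, 1306 mm tall, stand 456 mm apart (outside-to-outside) with their front faces coplanar on the −y side. 4 rungs, each 32 mm deep and 37 mm tall, span between the inner faces of the rails, front faces flush with the rails. The lowest rung's underside is at z = 308 mm and rungs are spaced 259 mm apart (underside to underside).

The ladder is on top of the table, centred.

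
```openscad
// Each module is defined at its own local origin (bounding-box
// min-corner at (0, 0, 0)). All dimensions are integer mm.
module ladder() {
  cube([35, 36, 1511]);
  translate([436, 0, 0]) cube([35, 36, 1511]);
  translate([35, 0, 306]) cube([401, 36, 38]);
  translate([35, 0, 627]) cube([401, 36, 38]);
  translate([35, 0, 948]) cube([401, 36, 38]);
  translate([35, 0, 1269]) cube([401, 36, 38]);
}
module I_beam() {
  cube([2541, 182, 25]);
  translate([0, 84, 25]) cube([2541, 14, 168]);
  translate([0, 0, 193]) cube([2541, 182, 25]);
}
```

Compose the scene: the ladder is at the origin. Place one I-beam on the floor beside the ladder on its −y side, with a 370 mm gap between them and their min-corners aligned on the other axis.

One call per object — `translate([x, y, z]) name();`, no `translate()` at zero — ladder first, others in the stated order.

ladder();
translate([0, -552, 0]) I_beam();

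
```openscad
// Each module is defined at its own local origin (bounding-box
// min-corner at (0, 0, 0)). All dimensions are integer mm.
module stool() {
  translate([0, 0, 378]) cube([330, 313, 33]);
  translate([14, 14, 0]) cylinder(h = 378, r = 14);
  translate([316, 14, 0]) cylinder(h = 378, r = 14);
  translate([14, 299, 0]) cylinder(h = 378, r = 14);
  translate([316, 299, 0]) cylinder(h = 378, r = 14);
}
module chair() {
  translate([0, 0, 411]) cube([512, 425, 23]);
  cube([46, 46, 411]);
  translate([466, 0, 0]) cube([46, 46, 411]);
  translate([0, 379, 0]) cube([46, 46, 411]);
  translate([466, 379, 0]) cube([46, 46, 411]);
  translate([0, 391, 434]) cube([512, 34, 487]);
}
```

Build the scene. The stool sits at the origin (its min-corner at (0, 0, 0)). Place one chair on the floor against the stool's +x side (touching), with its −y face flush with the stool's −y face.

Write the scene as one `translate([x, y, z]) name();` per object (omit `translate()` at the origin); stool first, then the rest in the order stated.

stool();
translate([330, 0, 0]) chair();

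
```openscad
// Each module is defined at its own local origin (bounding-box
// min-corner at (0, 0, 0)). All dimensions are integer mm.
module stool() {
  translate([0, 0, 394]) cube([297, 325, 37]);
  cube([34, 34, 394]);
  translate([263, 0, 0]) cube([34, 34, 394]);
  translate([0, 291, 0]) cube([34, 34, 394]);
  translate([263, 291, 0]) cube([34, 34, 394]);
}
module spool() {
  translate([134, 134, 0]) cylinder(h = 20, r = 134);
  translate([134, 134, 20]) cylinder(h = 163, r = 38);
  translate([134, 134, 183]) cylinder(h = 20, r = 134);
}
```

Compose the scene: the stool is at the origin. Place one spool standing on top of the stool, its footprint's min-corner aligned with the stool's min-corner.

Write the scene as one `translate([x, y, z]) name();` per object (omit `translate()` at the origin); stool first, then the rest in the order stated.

stool();
translate([0, 0, 431]) spool();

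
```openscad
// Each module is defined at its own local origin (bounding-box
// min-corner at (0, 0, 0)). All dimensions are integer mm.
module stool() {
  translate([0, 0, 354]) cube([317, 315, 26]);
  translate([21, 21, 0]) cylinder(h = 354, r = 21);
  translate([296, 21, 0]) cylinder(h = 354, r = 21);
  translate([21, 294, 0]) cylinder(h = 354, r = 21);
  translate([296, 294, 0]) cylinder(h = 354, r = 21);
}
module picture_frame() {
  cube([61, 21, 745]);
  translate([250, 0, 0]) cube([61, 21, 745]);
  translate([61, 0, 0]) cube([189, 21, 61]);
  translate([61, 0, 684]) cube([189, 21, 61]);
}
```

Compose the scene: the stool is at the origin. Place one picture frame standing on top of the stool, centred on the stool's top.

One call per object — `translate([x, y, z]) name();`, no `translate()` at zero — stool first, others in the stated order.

stool();
translate([3, 147, 380]) picture_frame();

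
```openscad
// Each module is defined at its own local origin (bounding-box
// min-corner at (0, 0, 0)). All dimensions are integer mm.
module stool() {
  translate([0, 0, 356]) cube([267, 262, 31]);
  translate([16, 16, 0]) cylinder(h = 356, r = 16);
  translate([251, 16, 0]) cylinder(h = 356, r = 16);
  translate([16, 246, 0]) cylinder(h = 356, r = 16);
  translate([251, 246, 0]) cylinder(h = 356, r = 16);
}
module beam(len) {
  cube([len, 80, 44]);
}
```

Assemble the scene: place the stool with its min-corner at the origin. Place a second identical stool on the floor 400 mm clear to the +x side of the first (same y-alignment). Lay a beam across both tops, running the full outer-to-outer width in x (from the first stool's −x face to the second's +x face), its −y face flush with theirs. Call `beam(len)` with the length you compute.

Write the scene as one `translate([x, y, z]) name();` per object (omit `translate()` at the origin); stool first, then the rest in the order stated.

stool();
translate([667, 0, 0]) stool();
translate([0, 0, 387]) beam(934);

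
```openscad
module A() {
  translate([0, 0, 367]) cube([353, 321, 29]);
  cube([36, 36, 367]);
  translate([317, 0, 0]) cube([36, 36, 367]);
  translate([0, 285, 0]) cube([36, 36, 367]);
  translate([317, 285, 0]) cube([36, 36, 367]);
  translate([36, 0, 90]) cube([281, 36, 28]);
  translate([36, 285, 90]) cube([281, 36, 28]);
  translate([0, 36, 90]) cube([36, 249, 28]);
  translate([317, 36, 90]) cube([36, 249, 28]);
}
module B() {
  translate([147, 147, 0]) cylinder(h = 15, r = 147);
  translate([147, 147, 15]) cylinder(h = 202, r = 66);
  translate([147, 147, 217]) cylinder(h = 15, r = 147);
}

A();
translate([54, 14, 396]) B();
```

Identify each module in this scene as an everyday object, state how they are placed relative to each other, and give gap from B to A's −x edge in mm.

The spool's min-x is at 54; the stool's min-x is 0; gap = 54 mm.

A is a stool. B is a spool. The spool is on top of the stool. The gap from the spool to the stool's −x edge is 54 mm.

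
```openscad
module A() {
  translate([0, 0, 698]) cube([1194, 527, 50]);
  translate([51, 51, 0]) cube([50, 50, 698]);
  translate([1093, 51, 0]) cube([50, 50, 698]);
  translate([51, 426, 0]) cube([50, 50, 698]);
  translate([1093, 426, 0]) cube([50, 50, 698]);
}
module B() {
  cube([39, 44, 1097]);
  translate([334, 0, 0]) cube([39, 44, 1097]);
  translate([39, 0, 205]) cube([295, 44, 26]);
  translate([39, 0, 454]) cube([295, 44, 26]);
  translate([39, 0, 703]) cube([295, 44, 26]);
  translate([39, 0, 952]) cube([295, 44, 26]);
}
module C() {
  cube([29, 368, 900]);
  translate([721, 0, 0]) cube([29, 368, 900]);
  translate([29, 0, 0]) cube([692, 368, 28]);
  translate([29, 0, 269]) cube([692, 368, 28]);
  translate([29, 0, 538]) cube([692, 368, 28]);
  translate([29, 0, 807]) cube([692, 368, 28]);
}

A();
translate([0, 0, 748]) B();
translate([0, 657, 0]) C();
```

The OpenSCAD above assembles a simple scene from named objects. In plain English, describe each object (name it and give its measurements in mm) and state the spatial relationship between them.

A is a rectangular dining table. The top is 1194×527×50 mm with its upper surface at z = 748 mm. It stands on four 50×50 mm square legs, each inset 51 mm from the nearest pair of top edges, running from the floor to the underside of the top.

B is a wooden ladder with two side rails of 39×44 mm section and 1097 mm height, set 373 mm apart overall. Between them run 4 rectangular rungs (44 mm deep, 26 mm thick), front faces flush with the rails' −y face. The bottom of the first rung is 205 mm above the floor and each subsequent rung is 249 mm higher than the one below.

C is a bookshelf 750 mm wide overall, 368 mm deep and 900 mm tall. The two sides are 29 mm thick vertical panels. 4 horizontal shelves of 28 mm thickness span between the inner faces of the sides; the lowest shelf sits on the floor and shelves are stacked with a clear vertical gap of 241 mm between each pair.

The ladder is on top of the table. The bookshelf is on the floor beside the table on its +y side.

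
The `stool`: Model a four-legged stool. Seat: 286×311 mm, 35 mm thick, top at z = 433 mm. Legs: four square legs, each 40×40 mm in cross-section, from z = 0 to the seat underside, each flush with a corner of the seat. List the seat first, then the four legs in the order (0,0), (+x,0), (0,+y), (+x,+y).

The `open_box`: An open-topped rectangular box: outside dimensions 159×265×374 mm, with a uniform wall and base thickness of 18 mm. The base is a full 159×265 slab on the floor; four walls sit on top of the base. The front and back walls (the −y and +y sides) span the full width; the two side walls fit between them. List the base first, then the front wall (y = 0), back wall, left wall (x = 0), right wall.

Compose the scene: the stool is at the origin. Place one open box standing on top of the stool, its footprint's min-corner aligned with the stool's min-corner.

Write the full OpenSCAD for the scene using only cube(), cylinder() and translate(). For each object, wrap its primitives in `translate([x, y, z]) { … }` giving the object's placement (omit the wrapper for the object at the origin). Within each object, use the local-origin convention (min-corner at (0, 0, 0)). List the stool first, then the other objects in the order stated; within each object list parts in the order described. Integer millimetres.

translate([0, 0, 398]) cube([286, 311, 35]);
cube([40, 40, 398]);
translate([246, 0, 0]) cube([40, 40, 398]);
translate([0, 271, 0]) cube([40, 40, 398]);
translate([246, 271, 0]) cube([40, 40, 398]);
translate([0, 0, 433]) {
  cube([159, 265, 18]);
  translate([0, 0, 18]) cube([159, 18, 356]);
  translate([0, 247, 18]) cube([159, 18, 356]);
  translate([0, 18, 18]) cube([18, 229, 356]);
  translate([141, 18, 18]) cube([18, 229, 356]);
}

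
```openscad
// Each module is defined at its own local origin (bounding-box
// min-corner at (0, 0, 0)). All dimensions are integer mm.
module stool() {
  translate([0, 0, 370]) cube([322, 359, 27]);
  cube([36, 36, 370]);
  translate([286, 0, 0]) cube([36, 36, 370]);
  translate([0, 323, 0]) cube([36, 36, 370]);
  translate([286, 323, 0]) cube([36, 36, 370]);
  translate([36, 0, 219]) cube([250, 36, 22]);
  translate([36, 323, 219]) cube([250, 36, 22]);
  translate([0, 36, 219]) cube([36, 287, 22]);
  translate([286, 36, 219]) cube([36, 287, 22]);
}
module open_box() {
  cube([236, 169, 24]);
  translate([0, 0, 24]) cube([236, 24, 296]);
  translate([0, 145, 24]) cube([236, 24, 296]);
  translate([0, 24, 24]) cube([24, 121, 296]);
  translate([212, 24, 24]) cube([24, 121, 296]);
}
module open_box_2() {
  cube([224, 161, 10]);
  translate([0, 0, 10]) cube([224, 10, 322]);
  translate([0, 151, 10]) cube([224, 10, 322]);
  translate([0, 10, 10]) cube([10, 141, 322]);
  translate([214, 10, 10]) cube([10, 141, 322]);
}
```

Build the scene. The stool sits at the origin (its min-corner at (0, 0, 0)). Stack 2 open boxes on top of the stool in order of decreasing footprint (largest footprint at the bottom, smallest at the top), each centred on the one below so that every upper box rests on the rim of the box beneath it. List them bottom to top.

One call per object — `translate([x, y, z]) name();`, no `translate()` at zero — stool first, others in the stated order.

stool();
translate([43, 95, 397]) open_box();
translate([49, 99, 717]) open_box_2();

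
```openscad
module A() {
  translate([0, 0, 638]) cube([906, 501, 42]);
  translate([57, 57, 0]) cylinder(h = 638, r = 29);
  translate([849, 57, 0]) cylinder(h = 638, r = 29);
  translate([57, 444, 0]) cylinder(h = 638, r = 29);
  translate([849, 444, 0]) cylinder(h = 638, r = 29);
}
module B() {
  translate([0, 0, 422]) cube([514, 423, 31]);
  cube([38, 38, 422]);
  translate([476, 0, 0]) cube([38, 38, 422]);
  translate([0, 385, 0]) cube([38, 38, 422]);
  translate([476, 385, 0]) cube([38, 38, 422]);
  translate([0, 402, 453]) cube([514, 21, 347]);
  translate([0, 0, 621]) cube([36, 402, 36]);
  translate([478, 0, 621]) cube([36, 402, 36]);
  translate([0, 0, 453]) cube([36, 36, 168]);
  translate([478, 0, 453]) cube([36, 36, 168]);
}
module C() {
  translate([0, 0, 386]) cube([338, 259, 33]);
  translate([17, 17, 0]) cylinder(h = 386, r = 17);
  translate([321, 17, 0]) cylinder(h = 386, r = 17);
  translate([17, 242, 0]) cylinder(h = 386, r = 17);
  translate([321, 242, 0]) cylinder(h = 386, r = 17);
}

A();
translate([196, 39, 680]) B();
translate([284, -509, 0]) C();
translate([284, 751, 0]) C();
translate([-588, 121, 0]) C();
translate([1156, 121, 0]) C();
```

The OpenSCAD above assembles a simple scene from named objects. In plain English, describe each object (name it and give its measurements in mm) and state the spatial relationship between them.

A is a table: top 906 mm (x) × 501 mm (y), 42 mm thick, upper face at z = 680 mm, on four round legs of 58 mm diameter, each leg's bounding box inset 28 mm from the nearest pair of top edges, running from z = 0 to the bottom of the top.

B is a chair: 514×423 mm seat, 31 mm thick, top at z = 453 mm, on four 38 mm square corner legs flush with the seat edges. A 21 mm thick backrest slab spans the full seat width, extending 347 mm above the seat top, its back face flush with the seat's +y edge. Two armrests of 36×36 mm section run along each side from the seat's front edge to the front of the backrest, top faces 204 mm above the seat top and outer faces flush with the seat's x-edges; a 36×36 mm post under the front of each armrest stands on the seat at the front corner.

C is a four-legged stool. The seat is a 338×259×33 mm slab whose top surface is at z = 419 mm; four round legs, each 34 mm in diameter, run from the floor (z = 0) to the underside of the seat, each leg's axis is inset half a diameter from the nearest pair of seat edges (so the leg's bounding box is flush with the corner).

The chair is on top of the table, centred. Four stools sit around the table at the −y, +y, −x, +x sides.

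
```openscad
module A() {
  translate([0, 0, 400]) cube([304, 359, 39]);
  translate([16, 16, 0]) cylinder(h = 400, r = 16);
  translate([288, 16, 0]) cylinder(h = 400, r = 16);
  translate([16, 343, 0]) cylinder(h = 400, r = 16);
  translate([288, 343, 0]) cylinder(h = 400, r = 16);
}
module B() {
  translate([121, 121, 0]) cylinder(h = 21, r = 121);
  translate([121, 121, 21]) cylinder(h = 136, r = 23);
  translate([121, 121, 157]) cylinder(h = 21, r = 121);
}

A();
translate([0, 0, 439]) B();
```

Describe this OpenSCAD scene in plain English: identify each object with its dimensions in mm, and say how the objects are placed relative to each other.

A is a simple wooden stool: a rectangular seat 304 mm (x) by 359 mm (y), 39 mm thick, top face at z = 439 mm, on four round legs, each 32 mm in diameter. The legs rest on z = 0, each leg's axis is inset half a diameter from the nearest pair of seat edges (so the leg's bounding box is flush with the corner).

B is a spool: two coaxial disc flanges of radius 121 mm and thickness 21 mm, joined by a core cylinder of radius 23 mm and height 136 mm. The lower flange rests on z = 0 and the three cylinders share a vertical axis.

The spool is on top of the stool.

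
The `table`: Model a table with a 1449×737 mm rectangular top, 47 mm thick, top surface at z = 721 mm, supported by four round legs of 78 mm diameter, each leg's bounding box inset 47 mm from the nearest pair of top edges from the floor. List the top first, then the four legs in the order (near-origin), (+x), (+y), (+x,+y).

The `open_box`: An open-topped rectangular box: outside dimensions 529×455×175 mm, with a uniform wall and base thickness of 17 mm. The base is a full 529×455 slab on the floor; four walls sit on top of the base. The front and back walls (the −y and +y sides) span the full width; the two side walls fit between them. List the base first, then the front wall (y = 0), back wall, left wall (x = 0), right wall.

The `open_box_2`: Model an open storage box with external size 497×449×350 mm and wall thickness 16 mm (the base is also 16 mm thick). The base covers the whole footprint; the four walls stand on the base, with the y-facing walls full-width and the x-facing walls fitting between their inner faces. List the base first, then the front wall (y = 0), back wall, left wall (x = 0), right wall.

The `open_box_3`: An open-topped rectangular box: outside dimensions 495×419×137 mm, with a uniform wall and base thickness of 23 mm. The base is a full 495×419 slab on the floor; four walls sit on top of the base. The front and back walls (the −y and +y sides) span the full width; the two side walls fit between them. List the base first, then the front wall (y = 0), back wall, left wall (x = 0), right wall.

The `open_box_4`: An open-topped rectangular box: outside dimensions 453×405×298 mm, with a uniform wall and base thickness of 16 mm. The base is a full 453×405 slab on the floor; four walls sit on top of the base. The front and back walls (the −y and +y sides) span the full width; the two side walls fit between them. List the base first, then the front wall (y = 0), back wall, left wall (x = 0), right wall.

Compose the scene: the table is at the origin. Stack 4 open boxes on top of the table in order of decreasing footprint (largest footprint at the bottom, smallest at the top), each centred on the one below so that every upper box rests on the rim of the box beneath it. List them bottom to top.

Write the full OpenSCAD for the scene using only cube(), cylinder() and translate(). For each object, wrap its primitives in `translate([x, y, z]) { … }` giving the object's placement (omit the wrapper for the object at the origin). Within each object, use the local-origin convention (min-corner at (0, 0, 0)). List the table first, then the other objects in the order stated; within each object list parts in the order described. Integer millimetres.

translate([0, 0, 674]) cube([1449, 737, 47]);
translate([86, 86, 0]) cylinder(h = 674, r = 39);
translate([1363, 86, 0]) cylinder(h = 674, r = 39);
translate([86, 651, 0]) cylinder(h = 674, r = 39);
translate([1363, 651, 0]) cylinder(h = 674, r = 39);
translate([460, 141, 721]) {
  cube([529, 455, 17]);
  translate([0, 0, 17]) cube([529, 17, 158]);
  translate([0, 438, 17]) cube([529, 17, 158]);
  translate([0, 17, 17]) cube([17, 421, 158]);
  translate([512, 17, 17]) cube([17, 421, 158]);
}
translate([476, 144, 896]) {
  cube([497, 449, 16]);
  translate([0, 0, 16]) cube([497, 16, 334]);
  translate([0, 433, 16]) cube([497, 16, 334]);
  translate([0, 16, 16]) cube([16, 417, 334]);
  translate([481, 16, 16]) cube([16, 417, 334]);
}
translate([477, 159, 1246]) {
  cube([495, 419, 23]);
  translate([0, 0, 23]) cube([495, 23, 114]);
  translate([0, 396, 23]) cube([495, 23, 114]);
  translate([0, 23, 23]) cube([23, 373, 114]);
  translate([472, 23, 23]) cube([23, 373, 114]);
}
translate([498, 166, 1383]) {
  cube([453, 405, 16]);
  translate([0, 0, 16]) cube([453, 16, 282]);
  translate([0, 389, 16]) cube([453, 16, 282]);
  translate([0, 16, 16]) cube([16, 373, 282]);
  translate([437, 16, 16]) cube([16, 373, 282]);
}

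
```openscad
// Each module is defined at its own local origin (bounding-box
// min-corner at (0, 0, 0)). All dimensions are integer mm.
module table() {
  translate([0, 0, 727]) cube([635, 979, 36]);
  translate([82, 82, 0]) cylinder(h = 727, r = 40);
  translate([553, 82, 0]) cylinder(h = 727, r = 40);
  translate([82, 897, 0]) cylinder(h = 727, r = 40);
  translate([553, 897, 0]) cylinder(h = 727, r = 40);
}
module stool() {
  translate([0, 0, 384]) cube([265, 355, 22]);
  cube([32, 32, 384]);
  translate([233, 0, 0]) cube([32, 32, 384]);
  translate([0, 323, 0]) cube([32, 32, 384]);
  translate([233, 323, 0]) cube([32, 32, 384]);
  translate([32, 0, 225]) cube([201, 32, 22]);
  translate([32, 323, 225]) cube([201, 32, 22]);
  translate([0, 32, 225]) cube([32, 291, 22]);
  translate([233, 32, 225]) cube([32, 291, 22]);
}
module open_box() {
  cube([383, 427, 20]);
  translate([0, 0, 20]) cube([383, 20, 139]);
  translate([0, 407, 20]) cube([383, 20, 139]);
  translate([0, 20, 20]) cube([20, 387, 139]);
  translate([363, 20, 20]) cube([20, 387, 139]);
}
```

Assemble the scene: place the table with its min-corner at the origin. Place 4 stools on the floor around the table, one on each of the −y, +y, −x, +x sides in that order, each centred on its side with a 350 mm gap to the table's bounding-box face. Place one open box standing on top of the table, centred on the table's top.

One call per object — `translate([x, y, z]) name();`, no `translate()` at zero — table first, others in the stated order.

table();
translate([185, -705, 0]) stool();
translate([185, 1329, 0]) stool();
translate([-615, 312, 0]) stool();
translate([985, 312, 0]) stool();
translate([126, 276, 763]) open_box();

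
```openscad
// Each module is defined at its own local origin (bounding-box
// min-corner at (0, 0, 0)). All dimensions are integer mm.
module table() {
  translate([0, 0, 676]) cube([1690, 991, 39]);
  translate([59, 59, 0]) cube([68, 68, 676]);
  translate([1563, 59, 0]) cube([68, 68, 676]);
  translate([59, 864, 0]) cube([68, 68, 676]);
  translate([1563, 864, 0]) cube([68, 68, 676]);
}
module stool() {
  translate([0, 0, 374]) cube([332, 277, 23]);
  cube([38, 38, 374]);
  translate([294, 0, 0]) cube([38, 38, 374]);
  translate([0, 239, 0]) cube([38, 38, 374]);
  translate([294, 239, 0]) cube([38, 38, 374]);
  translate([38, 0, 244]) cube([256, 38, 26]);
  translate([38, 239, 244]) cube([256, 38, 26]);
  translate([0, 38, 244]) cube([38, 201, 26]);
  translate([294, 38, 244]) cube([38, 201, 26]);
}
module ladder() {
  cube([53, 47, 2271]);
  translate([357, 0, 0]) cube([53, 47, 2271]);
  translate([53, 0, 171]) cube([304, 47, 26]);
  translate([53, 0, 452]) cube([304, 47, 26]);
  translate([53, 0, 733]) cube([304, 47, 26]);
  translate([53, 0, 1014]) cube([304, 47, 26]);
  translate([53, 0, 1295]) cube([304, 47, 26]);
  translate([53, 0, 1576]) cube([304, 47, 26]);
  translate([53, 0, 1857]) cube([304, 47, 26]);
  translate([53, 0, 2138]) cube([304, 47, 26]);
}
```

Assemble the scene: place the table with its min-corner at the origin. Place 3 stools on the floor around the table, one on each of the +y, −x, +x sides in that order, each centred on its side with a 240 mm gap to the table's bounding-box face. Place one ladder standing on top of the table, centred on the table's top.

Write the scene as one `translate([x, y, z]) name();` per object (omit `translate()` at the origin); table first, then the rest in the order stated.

table();
translate([679, 1231, 0]) stool();
translate([-572, 357, 0]) stool();
translate([1930, 357, 0]) stool();
translate([640, 472, 715]) ladder();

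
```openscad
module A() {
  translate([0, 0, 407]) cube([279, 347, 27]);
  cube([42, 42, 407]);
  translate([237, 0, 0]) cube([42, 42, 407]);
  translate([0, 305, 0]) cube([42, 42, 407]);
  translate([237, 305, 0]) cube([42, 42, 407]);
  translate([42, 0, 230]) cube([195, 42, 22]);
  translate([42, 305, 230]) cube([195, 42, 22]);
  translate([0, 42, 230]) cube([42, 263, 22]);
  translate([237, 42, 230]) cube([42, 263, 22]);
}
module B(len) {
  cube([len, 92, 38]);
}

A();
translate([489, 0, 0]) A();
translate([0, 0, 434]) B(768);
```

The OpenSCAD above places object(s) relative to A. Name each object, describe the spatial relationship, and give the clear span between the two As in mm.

A is a stool. B is a beam. A beam spans the tops of two stools. The clear span between the two stools is 210 mm.

Second stool starts at x = 489; first ends at x = 279; clear span = 489 − 279 = 210 mm.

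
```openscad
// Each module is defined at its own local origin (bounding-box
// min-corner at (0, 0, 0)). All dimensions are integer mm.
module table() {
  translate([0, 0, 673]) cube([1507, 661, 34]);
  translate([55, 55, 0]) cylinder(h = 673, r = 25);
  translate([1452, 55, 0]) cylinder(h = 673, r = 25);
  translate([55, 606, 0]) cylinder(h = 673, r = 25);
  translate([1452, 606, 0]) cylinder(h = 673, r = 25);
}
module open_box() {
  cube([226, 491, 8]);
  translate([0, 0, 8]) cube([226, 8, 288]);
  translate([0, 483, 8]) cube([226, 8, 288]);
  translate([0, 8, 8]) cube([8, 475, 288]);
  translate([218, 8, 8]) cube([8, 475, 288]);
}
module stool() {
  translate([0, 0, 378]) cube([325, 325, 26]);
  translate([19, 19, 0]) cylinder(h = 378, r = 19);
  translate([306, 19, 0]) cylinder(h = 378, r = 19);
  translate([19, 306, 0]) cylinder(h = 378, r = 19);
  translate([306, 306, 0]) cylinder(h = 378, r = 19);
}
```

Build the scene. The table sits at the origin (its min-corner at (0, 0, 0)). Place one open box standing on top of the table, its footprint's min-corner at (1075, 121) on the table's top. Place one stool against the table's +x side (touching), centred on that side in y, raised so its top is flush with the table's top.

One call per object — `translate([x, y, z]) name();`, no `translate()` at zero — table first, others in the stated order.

table();
translate([1075, 121, 707]) open_box();
translate([1507, 168, 303]) stool();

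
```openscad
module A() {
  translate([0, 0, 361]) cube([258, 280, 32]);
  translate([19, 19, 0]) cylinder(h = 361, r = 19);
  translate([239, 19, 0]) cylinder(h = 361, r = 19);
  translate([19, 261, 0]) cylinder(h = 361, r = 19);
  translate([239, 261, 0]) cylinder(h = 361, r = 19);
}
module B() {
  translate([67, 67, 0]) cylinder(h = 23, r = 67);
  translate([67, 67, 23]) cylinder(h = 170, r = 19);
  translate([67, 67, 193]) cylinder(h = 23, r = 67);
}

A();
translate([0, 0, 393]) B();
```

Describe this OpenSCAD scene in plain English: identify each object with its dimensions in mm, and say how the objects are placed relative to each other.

A is a simple wooden stool: a rectangular seat 258 mm (x) by 280 mm (y), 32 mm thick, top face at z = 393 mm, on four round legs, each 38 mm in diameter. The legs rest on z = 0, each leg's axis is inset half a diameter from the nearest pair of seat edges (so the leg's bounding box is flush with the corner).

B is a spool: two coaxial disc flanges of radius 67 mm and thickness 23 mm, joined by a core cylinder of radius 19 mm and height 170 mm. The lower flange rests on z = 0 and the three cylinders share a vertical axis.

The spool is on top of the stool.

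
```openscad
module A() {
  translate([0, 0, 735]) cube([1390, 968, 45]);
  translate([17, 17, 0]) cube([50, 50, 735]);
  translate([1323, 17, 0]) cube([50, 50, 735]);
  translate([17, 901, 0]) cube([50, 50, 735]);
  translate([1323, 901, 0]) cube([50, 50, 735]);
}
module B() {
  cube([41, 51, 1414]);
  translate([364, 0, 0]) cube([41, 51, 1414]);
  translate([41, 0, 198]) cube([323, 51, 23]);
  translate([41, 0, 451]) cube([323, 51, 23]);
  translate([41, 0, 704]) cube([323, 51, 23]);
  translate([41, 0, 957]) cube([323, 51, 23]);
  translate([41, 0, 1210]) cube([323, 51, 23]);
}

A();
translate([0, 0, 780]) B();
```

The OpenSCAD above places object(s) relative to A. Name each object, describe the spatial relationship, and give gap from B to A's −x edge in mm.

The ladder's min-x is at 0; the table's min-x is 0; gap = 0 mm.

A is a table. B is a ladder. The ladder is on top of the table. The gap from the ladder to the table's −x edge is 0 mm.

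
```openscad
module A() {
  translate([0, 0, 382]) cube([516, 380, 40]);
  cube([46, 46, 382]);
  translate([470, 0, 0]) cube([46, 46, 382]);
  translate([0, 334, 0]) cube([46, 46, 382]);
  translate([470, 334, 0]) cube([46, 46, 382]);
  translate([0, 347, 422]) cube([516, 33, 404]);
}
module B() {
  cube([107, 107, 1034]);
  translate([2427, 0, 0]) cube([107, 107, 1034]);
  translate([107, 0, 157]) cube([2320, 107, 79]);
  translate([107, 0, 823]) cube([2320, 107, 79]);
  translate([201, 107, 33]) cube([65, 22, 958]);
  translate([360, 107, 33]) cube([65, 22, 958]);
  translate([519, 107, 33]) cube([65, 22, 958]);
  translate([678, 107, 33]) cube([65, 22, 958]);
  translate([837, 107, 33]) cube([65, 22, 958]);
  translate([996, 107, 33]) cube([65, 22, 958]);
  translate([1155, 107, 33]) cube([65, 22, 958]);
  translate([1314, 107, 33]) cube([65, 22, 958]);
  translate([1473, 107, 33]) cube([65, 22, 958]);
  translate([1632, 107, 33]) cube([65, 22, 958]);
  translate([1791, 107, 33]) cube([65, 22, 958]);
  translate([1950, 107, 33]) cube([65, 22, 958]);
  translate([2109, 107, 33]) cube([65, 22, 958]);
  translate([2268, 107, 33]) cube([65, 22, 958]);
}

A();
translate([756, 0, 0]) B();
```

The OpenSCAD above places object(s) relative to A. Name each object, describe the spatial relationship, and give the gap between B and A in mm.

The fence section's nearest face is 240 mm from the chair's +x face.

A is a chair. B is a fence section. The fence section is on the floor beside the chair on its +x side. The gap between the fence section and the chair is 240 mm.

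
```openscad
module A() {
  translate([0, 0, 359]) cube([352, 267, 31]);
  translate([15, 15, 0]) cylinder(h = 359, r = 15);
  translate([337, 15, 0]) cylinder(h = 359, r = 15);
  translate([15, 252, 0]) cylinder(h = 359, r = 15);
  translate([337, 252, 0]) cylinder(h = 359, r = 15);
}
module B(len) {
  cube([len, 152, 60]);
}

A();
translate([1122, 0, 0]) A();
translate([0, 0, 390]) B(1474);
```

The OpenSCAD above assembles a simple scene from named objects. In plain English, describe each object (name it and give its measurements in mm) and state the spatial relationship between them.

A is a four-legged stool. The seat is 352×267 mm, 31 mm thick, top at z = 390 mm. It stands on four round legs, each 30 mm in diameter, from z = 0 to the seat underside, each leg's axis is inset half a diameter from the nearest pair of seat edges (so the leg's bounding box is flush with the corner).

B is a rectangular beam 1474 mm long (x), 152 mm deep (y), 60 mm thick (z).

The beam spans the tops of two stools placed 770 mm apart, resting at z = 390 mm.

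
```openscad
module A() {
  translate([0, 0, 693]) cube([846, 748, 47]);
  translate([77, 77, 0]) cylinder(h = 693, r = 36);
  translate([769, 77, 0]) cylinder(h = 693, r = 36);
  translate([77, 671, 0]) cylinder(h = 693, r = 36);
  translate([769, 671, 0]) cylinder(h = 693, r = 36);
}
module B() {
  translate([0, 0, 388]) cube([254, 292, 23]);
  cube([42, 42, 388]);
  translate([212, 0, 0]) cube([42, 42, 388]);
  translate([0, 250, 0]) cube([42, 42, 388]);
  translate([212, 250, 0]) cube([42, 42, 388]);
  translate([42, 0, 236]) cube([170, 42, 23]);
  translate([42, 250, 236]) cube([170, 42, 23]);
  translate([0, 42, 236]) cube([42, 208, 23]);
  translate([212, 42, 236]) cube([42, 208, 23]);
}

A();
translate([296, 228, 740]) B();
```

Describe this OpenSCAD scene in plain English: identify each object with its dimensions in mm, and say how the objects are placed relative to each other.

A is a rectangular dining table. The top is 846×748×47 mm with its upper surface at z = 740 mm. It stands on four round legs of 72 mm diameter, each leg's bounding box inset 41 mm from the nearest pair of top edges, running from the floor to the underside of the top.

B is a simple wooden stool: a rectangular seat 254 mm (x) by 292 mm (y), 23 mm thick, top face at z = 411 mm, on four square legs, each 42×42 mm in cross-section. The legs rest on z = 0, each flush with a corner of the seat. Four stretchers, 42 mm wide and 23 mm tall, connect adjacent legs with their undersides at z = 236 mm, each running between the inner faces of the legs it joins and aligned with the legs' outer faces on the other axis.

The stool is on top of the table, centred.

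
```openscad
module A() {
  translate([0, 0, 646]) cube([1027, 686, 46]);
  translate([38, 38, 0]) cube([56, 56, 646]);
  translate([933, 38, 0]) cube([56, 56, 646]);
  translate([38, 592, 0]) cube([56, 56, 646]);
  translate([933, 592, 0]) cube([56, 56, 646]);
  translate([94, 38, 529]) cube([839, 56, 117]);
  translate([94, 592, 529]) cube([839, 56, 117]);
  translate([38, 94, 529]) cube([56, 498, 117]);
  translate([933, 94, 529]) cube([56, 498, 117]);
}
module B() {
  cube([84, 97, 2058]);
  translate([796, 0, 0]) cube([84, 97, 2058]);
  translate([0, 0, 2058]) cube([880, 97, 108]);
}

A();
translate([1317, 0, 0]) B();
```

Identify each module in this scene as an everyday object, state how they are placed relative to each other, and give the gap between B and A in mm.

The door frame's nearest face is 290 mm from the table's +x face.

A is a table. B is a door frame. The door frame is on the floor beside the table on its +x side. The gap between the door frame and the table is 290 mm.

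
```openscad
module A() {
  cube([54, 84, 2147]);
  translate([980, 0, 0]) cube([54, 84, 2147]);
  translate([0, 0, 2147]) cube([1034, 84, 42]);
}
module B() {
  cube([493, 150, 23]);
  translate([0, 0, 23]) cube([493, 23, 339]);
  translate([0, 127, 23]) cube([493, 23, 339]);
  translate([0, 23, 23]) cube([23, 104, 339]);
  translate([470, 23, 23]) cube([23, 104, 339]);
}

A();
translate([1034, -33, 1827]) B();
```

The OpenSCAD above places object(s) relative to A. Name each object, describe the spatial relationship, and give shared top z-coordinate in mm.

Both tops at z = 2189 mm.

A is a door frame. B is an open box. The open box is beside the door frame with their tops flush at z = 2189. The shared top z-coordinate is 2189 mm.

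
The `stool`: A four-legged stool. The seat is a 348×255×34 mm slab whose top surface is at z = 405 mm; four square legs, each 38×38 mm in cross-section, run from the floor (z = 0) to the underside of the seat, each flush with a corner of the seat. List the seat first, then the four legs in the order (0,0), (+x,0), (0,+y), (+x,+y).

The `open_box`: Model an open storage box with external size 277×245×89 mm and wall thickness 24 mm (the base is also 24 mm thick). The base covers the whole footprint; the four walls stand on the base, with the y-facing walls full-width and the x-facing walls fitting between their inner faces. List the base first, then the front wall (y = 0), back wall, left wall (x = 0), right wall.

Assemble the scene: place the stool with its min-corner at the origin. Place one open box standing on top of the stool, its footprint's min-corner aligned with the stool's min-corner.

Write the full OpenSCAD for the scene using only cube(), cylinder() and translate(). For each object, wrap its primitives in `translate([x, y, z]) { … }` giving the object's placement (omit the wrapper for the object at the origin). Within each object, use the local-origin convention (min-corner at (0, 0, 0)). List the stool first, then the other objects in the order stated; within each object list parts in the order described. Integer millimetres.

translate([0, 0, 371]) cube([348, 255, 34]);
cube([38, 38, 371]);
translate([310, 0, 0]) cube([38, 38, 371]);
translate([0, 217, 0]) cube([38, 38, 371]);
translate([310, 217, 0]) cube([38, 38, 371]);
translate([0, 0, 405]) {
  cube([277, 245, 24]);
  translate([0, 0, 24]) cube([277, 24, 65]);
  translate([0, 221, 24]) cube([277, 24, 65]);
  translate([0, 24, 24]) cube([24, 197, 65]);
  translate([253, 24, 24]) cube([24, 197, 65]);
}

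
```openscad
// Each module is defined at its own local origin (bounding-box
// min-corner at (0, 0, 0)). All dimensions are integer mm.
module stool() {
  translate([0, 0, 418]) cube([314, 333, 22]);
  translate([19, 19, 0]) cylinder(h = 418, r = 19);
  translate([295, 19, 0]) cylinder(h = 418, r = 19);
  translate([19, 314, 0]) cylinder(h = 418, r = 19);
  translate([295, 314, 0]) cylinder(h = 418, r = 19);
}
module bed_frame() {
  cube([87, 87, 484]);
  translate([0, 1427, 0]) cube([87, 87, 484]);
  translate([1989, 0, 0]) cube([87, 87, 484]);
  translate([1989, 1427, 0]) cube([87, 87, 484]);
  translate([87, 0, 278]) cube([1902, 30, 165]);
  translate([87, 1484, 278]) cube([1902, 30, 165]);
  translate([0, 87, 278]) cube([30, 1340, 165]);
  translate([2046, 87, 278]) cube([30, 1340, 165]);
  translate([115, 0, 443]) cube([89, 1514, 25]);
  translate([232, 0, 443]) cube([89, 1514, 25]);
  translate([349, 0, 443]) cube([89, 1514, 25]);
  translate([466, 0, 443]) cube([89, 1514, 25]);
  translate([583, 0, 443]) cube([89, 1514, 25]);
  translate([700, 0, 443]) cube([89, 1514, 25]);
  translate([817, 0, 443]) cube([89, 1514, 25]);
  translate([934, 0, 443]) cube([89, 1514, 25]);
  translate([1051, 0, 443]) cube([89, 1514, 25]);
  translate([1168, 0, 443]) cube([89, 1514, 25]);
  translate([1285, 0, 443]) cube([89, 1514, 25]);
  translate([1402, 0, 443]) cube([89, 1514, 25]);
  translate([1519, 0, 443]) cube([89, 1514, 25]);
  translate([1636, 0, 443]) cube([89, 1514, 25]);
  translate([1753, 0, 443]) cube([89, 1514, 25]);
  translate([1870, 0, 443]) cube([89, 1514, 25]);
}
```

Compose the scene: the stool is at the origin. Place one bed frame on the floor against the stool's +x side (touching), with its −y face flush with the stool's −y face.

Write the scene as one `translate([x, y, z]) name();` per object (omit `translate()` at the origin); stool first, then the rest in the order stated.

stool();
translate([314, 0, 0]) bed_frame();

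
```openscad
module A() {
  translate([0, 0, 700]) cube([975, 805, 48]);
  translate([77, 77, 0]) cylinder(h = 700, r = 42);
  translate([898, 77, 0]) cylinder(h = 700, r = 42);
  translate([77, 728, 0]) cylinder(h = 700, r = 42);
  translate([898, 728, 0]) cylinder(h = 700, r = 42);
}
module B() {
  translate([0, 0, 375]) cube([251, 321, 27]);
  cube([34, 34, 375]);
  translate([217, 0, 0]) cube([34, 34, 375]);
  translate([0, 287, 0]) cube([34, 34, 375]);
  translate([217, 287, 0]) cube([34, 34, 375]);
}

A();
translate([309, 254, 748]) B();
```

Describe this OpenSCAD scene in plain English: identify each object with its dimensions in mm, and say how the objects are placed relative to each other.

A is a rectangular dining table. The top is 975×805×48 mm with its upper surface at z = 748 mm. It stands on four round legs of 84 mm diameter, each leg's bounding box inset 35 mm from the nearest pair of top edges, running from the floor to the underside of the top.

B is a four-legged stool. The seat is a 251×321×27 mm slab whose top surface is at z = 402 mm; four square legs, each 34×34 mm in cross-section, run from the floor (z = 0) to the underside of the seat, each flush with a corner of the seat.

The stool is on top of the table.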